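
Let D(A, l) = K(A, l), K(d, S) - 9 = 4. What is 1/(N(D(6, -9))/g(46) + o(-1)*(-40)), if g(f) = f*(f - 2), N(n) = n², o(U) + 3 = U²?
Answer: 2024/162089 ≈ 0.012487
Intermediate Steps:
K(d, S) = 13 (K(d, S) = 9 + 4 = 13)
o(U) = -3 + U²
D(A, l) = 13
g(f) = f*(-2 + f)
1/(N(D(6, -9))/g(46) + o(-1)*(-40)) = 1/(13²/((46*(-2 + 46))) + (-3 + (-1)²)*(-40)) = 1/(169/((46*44)) + (-3 + 1)*(-40)) = 1/(169/2024 - 2*(-40)) = 1/(169*(1/2024) + 80) = 1/(169/2024 + 80) = 1/(162089/2024) = 2024/162089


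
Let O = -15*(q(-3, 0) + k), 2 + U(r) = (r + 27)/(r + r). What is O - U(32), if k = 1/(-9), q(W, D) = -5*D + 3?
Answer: -8113/192 ≈ -42.255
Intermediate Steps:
q(W, D) = 3 - 5*D
k = -1/9 ≈ -0.11111
U(r) = -2 + (27 + r)/(2*r) (U(r) = -2 + (r + 27)/(r + r) = -2 + (27 + r)/((2*r)) = -2 + (27 + r)*(1/(2*r)) = -2 + (27 + r)/(2*r))
O = -130/3 (O = -15*((3 - 5*0) - 1/9) = -15*((3 + 0) - 1/9) = -15*(3 - 1/9) = -15*26/9 = -130/3 ≈ -43.333)
O - U(32) = -130/3 - 3*(9 - 1*32)/(2*32) = -130/3 - 3*(9 - 32)/(2*32) = -130/3 - 3*(-23)/(2*32) = -130/3 - 1*(-69/64) = -130/3 + 69/64 = -8113/192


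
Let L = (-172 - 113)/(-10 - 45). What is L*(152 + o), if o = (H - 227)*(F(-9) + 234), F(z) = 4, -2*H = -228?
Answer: -1524294/11 ≈ -1.3857e+5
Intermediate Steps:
H = 114 (H = -½*(-228) = 114)
o = -26894 (o = (114 - 227)*(4 + 234) = -113*238 = -26894)
L = 57/11 (L = -285/(-55) = -285*(-1/55) = 57/11 ≈ 5.1818)
L*(152 + o) = 57*(152 - 26894)/11 = (57/11)*(-26742) = -1524294/11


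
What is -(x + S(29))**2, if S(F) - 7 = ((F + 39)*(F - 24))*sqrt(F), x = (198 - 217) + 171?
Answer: -3377681 - 108120*sqrt(29) ≈ -3.9599e+6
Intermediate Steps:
x = 152 (x = -19 + 171 = 152)
S(F) = 7 + sqrt(F)*(-24 + F)*(39 + F) (S(F) = 7 + ((F + 39)*(F - 24))*sqrt(F) = 7 + ((39 + F)*(-24 + F))*sqrt(F) = 7 + ((-24 + F)*(39 + F))*sqrt(F) = 7 + sqrt(F)*(-24 + F)*(39 + F))
-(x + S(29))**2 = -(152 + (7 + 29**(5/2) - 936*sqrt(29) + 15*29**(3/2)))**2 = -(152 + (7 + 841*sqrt(29) - 936*sqrt(29) + 15*(29*sqrt(29))))**2 = -(152 + (7 + 841*sqrt(29) - 936*sqrt(29) + 435*sqrt(29)))**2 = -(152 + (7 + 340*sqrt(29)))**2 = -(159 + 340*sqrt(29))**2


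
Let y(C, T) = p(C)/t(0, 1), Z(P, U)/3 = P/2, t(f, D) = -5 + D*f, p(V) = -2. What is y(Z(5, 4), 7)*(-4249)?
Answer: -8498/5 ≈ -1699.6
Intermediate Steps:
Z(P, U) = 3*P/2 (Z(P, U) = 3*(P/2) = 3*P/2)
y(C, T) = ⅖ (y(C, T) = -2/(-5 + 1*0) = -2/(-5 + 0) = -2/(-5) = -2*(-⅕) = ⅖)
y(Z(5, 4), 7)*(-4249) = (⅖)*(-4249) = -8498/5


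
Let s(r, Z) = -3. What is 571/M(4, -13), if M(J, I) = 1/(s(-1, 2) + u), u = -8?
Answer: -6281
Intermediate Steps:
M(J, I) = -1/11 (M(J, I) = 1/(-3 - 8) = 1/(-11) = -1/11)
571/M(4, -13) = 571/(-1/11) = 571*(-11) = -6281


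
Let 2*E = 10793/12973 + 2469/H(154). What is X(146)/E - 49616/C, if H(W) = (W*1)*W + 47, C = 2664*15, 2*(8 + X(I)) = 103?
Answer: 4895454208609/53373313260 ≈ 91.721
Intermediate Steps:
X(I) = 87/2 (X(I) = -8 + (½)*103 = -8 + 103/2 = 87/2)
C = 39960
H(W) = 47 + W² (H(W) = W*W + 47 = W² + 47 = 47 + W²)
E = 48084066/102759133 (E = (10793/12973 + 2469/(47 + 154²))/2 = (10793*(1/12973) + 2469/(47 + 23716))/2 = (10793/12973 + 2469/23763)/2 = (10793/12973 + 2469*(1/23763))/2 = (10793/12973 + 823/7921)/2 = (½)*(96168132/102759133) = 48084066/102759133 ≈ 0.46793)
X(146)/E - 49616/C = 87/(2*(48084066/102759133)) - 49616/39960 = (87/2)*(102759133/48084066) - 49616*1/39960 = 2980014857/32056044 - 6202/4995 = 4895454208609/53373313260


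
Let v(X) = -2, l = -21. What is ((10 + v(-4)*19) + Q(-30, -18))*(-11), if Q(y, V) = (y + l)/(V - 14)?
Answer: 9295/32 ≈ 290.47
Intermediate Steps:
Q(y, V) = (-21 + y)/(-14 + V) (Q(y, V) = (y - 21)/(V - 14) = (-21 + y)/(-14 + V))
((10 + v(-4)*19) + Q(-30, -18))*(-11) = ((10 - 2*19) + (-21 - 30)/(-14 - 18))*(-11) = ((10 - 38) - 51/(-32))*(-11) = (-28 - 1/32*(-51))*(-11) = (-28 + 51/32)*(-11) = -845/32*(-11) = 9295/32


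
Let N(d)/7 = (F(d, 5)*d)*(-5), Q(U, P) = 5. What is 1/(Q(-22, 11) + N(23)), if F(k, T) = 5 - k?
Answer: 1/14495 ≈ 6.8989e-5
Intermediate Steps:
N(d) = -35*d*(5 - d) (N(d) = 7*(((5 - d)*d)*(-5)) = 7*((d*(5 - d))*(-5)) = 7*(-5*d*(5 - d)) = -35*d*(5 - d))
1/(Q(-22, 11) + N(23)) = 1/(5 + 35*23*(-5 + 23)) = 1/(5 + 35*23*18) = 1/(5 + 14490) = 1/14495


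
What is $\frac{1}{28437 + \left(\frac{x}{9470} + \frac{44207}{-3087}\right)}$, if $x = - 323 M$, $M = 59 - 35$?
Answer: $\frac{14616945}{415440779608} \approx 3.5184 \cdot 10^{-5}$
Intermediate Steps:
$M = 24$ ($M = 59 - 35 = 24$)
$x = -7752$ ($x = \left(-323\right) 24 = -7752$)
$\frac{1}{28437 + \left(\frac{x}{9470} + \frac{44207}{-3087}\right)} = \frac{1}{28437 + \left(- \frac{7752}{9470} + \frac{44207}{-3087}\right)} = \frac{1}{28437 + \left(\left(-7752\right) \frac{1}{9470} + 44207 \left(- \frac{1}{3087}\right)\right)} = \frac{1}{28437 - \frac{221285357}{14616945}} = \frac{1}{\frac{415440779608}{14616945}} = \frac{14616945}{415440779608}$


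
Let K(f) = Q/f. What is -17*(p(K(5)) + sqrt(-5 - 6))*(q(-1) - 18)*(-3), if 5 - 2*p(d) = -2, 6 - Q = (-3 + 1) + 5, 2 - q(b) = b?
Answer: -5355/2 - 765*I*sqrt(11) ≈ -2677.5 - 2537.2*I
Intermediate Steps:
q(b) = 2 - b
Q = 3 (Q = 6 - ((-3 + 1) + 5) = 6 - (-2 + 5) = 6 - 1*3 = 6 - 3 = 3)
K(f) = 3/f
p(d) = 7/2 (p(d) = 5/2 - 1/2*(-2) = 5/2 + 1 = 7/2)
-17*(p(K(5)) + sqrt(-5 - 6))*(q(-1) - 18)*(-3) = -17*(7/2 + sqrt(-5 - 6))*((2 - 1*(-1)) - 18)*(-3) = -17*(7/2 + sqrt(-11))*((2 + 1) - 18)*(-3) = -17*(7/2 + I*sqrt(11))*(3 - 18)*(-3) = -17*(7/2 + I*sqrt(11))*(-15)*(-3) = -17*(-105/2 - 15*I*sqrt(11))*(-3) = (1785/2 + 255*I*sqrt(11))*(-3) = -5355/2 - 765*I*sqrt(11)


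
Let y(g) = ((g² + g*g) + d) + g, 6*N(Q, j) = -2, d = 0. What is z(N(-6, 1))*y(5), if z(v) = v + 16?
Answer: 2585/3 ≈ 861.67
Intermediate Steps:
N(Q, j) = -⅓ (N(Q, j) = (⅙)*(-2) = -⅓)
y(g) = g + 2*g² (y(g) = ((g² + g*g) + 0) + g = ((g² + g²) + 0) + g = (2*g² + 0) + g = 2*g² + g = g + 2*g²)
z(v) = 16 + v
z(N(-6, 1))*y(5) = (16 - ⅓)*(5*(1 + 2*5)) = 47*(5*(1 + 10))/3 = 47*(5*11)/3 = (47/3)*55 = 2585/3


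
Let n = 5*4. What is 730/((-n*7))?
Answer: -73/14 ≈ -5.2143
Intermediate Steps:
n = 20
730/((-n*7)) = 730/((-1*20*7)) = 730/((-20*7)) = 730/(-140) = 730*(-1/140) = -73/14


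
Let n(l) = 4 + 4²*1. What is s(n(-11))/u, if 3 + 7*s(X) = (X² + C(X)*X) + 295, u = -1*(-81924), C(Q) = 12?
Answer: 233/143367 ≈ 0.0016252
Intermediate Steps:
n(l) = 20 (n(l) = 4 + 16*1 = 4 + 16 = 20)
u = 81924
s(X) = 292/7 + X²/7 + 12*X/7 (s(X) = -3/7 + ((X² + 12*X) + 295)/7 = -3/7 + (295 + X² + 12*X)/7 = -3/7 + (295/7 + X²/7 + 12*X/7) = 292/7 + X²/7 + 12*X/7)
s(n(-11))/u = (292/7 + (⅐)*20² + (12/7)*20)/81924 = (292/7 + (⅐)*400 + 240/7)*(1/81924) = (292/7 + 400/7 + 240/7)*(1/81924) = (932/7)*(1/81924) = 233/143367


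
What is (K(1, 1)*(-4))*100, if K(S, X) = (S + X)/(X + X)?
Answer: -400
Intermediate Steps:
K(S, X) = (S + X)/(2*X) (K(S, X) = (S + X)/((2*X)) = (S + X)*(1/(2*X)) = (S + X)/(2*X))
(K(1, 1)*(-4))*100 = (((½)*(1 + 1)/1)*(-4))*100 = (((½)*1*2)*(-4))*100 = (1*(-4))*100 = -4*100 = -400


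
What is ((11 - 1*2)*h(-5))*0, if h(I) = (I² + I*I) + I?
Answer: 0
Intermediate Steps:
h(I) = I + 2*I² (h(I) = (I² + I²) + I = 2*I² + I = I + 2*I²)
((11 - 1*2)*h(-5))*0 = ((11 - 1*2)*(-5*(1 + 2*(-5))))*0 = ((11 - 2)*(-5*(1 - 10)))*0 = (9*(-5*(-9)))*0 = (9*45)*0 = 405*0 = 0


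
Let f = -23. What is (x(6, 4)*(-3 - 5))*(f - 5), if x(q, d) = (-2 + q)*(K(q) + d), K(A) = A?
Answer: 8960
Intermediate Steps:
x(q, d) = (-2 + q)*(d + q) (x(q, d) = (-2 + q)*(q + d) = (-2 + q)*(d + q))
(x(6, 4)*(-3 - 5))*(f - 5) = ((6² - 2*4 - 2*6 + 4*6)*(-3 - 5))*(-23 - 5) = ((36 - 8 - 12 + 24)*(-8))*(-28) = (40*(-8))*(-28) = -320*(-28) = 8960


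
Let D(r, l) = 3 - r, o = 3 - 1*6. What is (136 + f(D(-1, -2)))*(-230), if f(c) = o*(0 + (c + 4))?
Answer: -25760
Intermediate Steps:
o = -3 (o = 3 - 6 = -3)
f(c) = -12 - 3*c (f(c) = -3*(0 + (c + 4)) = -3*(0 + (4 + c)) = -3*(4 + c) = -12 - 3*c)
(136 + f(D(-1, -2)))*(-230) = (136 + (-12 - 3*(3 - 1*(-1))))*(-230) = (136 + (-12 - 3*(3 + 1)))*(-230) = (136 + (-12 - 3*4))*(-230) = (136 + (-12 - 12))*(-230) = (136 - 24)*(-230) = 112*(-230) = -25760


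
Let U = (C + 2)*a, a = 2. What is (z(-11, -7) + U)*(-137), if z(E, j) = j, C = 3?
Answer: -411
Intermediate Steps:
U = 10 (U = (3 + 2)*2 = 5*2 = 10)
(z(-11, -7) + U)*(-137) = (-7 + 10)*(-137) = 3*(-137) = -411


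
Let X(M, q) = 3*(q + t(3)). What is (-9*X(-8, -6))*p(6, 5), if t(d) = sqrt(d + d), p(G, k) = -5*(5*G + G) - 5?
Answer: -29970 + 4995*sqrt(6) ≈ -17735.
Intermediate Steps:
p(G, k) = -5 - 30*G (p(G, k) = -30*G - 5 = -5 - 30*G)
t(d) = sqrt(2)*sqrt(d) (t(d) = sqrt(2*d) = sqrt(2)*sqrt(d))
X(M, q) = 3*q + 3*sqrt(6) (X(M, q) = 3*(q + sqrt(2)*sqrt(3)) = 3*(q + sqrt(6)) = 3*q + 3*sqrt(6))
(-9*X(-8, -6))*p(6, 5) = (-9*(3*(-6) + 3*sqrt(6)))*(-5 - 30*6) = (-9*(-18 + 3*sqrt(6)))*(-5 - 180) = (162 - 27*sqrt(6))*(-185) = -29970 + 4995*sqrt(6)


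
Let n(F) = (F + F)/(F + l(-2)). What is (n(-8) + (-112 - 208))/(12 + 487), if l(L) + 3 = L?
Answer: -4144/6487 ≈ -0.63882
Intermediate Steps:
l(L) = -3 + L
n(F) = 2*F/(-5 + F) (n(F) = (F + F)/(F + (-3 - 2)) = (2*F)/(F - 5) = (2*F)/(-5 + F) = 2*F/(-5 + F))
(n(-8) + (-112 - 208))/(12 + 487) = (2*(-8)/(-5 - 8) + (-112 - 208))/(12 + 487) = (2*(-8)/(-13) - 320)/499 = (2*(-8)*(-1/13) - 320)*(1/499) = (16/13 - 320)*(1/499) = -4144/13*1/499 = -4144/6487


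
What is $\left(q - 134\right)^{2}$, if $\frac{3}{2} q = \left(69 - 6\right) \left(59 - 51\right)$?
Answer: $40804$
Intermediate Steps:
$q = 336$ ($q = \frac{2 \left(69 - 6\right) \left(59 - 51\right)}{3} = \frac{2 \cdot 63 \cdot 8}{3} = \frac{2}{3} \cdot 504 = 336$)
$\left(q - 134\right)^{2} = \left(336 - 134\right)^{2} = 202^{2} = 40804$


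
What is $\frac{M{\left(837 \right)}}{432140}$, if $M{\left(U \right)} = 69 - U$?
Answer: $- \frac{192}{108035} \approx -0.0017772$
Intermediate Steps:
$\frac{M{\left(837 \right)}}{432140} = \frac{69 - 837}{432140} = \left(69 - 837\right) \frac{1}{432140} = \left(-768\right) \frac{1}{432140} = - \frac{192}{108035}$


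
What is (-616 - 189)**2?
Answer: 648025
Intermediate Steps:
(-616 - 189)**2 = (-805)**2 = 648025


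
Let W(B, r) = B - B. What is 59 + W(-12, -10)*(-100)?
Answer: 59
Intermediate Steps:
W(B, r) = 0
59 + W(-12, -10)*(-100) = 59 + 0*(-100) = 59 + 0 = 59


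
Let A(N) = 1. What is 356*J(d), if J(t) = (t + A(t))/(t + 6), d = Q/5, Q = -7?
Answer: -712/23 ≈ -30.957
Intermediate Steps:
d = -7/5 ≈ -1.4000
J(t) = (1 + t)/(6 + t) (J(t) = (t + 1)/(t + 6) = (1 + t)/(6 + t))
356*J(d) = 356*((1 - 7/5)/(6 - 7/5)) = 356*(-⅖/(23/5)) = 356*((5/23)*(-⅖)) = 356*(-2/23) = -712/23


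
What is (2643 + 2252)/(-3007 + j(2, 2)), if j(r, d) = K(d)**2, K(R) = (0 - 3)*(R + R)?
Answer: -4895/2863 ≈ -1.7097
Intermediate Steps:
K(R) = -6*R
j(r, d) = 36*d**2 (j(r, d) = (-6*d)**2 = 36*d**2)
(2643 + 2252)/(-3007 + j(2, 2)) = (2643 + 2252)/(-3007 + 36*2**2) = 4895/(-3007 + 36*4) = 4895/(-3007 + 144) = 4895/(-2863) = 4895*(-1/2863) = -4895/2863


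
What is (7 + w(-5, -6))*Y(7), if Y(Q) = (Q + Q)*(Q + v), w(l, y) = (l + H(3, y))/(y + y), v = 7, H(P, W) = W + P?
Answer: 4508/3 ≈ 1502.7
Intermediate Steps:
H(P, W) = P + W
w(l, y) = (3 + l + y)/(2*y) (w(l, y) = (l + (3 + y))/(y + y) = (3 + l + y)/((2*y)) = (3 + l + y)*(1/(2*y)) = (3 + l + y)/(2*y))
Y(Q) = 2*Q*(7 + Q) (Y(Q) = (Q + Q)*(Q + 7) = (2*Q)*(7 + Q) = 2*Q*(7 + Q))
(7 + w(-5, -6))*Y(7) = (7 + (½)*(3 - 5 - 6)/(-6))*(2*7*(7 + 7)) = (7 + (½)*(-⅙)*(-8))*(2*7*14) = (7 + ⅔)*196 = (23/3)*196 = 4508/3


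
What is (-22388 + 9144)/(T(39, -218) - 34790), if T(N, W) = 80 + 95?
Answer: 44/115 ≈ 0.38261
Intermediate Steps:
T(N, W) = 175
(-22388 + 9144)/(T(39, -218) - 34790) = (-22388 + 9144)/(175 - 34790) = -13244/(-34615) = -13244*(-1/34615) = 44/115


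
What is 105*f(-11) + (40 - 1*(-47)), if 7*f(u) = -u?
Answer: 252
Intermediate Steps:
f(u) = -u/7 (f(u) = (-u)/7 = -u/7)
105*f(-11) + (40 - 1*(-47)) = 105*(-1/7*(-11)) + (40 - 1*(-47)) = 105*(11/7) + (40 + 47) = 165 + 87 = 252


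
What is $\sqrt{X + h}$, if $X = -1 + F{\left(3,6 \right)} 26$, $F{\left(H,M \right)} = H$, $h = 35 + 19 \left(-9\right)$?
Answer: $i \sqrt{59} \approx 7.6811 i$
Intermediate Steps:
$h = -136$ ($h = 35 - 171 = -136$)
$X = 77$ ($X = -1 + 3 \cdot 26 = -1 + 78 = 77$)
$\sqrt{X + h} = \sqrt{77 - 136} = \sqrt{-59} = i \sqrt{59}$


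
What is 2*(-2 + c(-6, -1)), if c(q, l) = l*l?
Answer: -2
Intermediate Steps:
c(q, l) = l²
2*(-2 + c(-6, -1)) = 2*(-2 + (-1)²) = 2*(-2 + 1) = 2*(-1) = -2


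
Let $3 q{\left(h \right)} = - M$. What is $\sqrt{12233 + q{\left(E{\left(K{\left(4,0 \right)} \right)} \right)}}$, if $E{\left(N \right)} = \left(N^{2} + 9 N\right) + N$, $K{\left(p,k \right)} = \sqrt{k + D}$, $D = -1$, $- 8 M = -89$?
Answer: $\frac{\sqrt{1761018}}{12} \approx 110.59$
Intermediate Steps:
$M = \frac{89}{8}$ ($M = \left(- \frac{1}{8}\right) \left(-89\right) = \frac{89}{8} \approx 11.125$)
$K{\left(p,k \right)} = \sqrt{-1 + k}$ ($K{\left(p,k \right)} = \sqrt{k - 1} = \sqrt{-1 + k}$)
$E{\left(N \right)} = N^{2} + 10 N$
$q{\left(h \right)} = - \frac{89}{24}$ ($q{\left(h \right)} = \frac{\left(-1\right) \frac{89}{8}}{3} = \frac{1}{3} \left(- \frac{89}{8}\right) = - \frac{89}{24}$)
$\sqrt{12233 + q{\left(E{\left(K{\left(4,0 \right)} \right)} \right)}} = \sqrt{12233 - \frac{89}{24}} = \sqrt{\frac{293503}{24}} = \frac{\sqrt{1761018}}{12}$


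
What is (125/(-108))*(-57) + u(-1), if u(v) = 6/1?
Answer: 2591/36 ≈ 71.972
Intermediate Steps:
u(v) = 6 (u(v) = 6*1 = 6)
(125/(-108))*(-57) + u(-1) = (125/(-108))*(-57) + 6 = (125*(-1/108))*(-57) + 6 = -125/108*(-57) + 6 = 2375/36 + 6 = 2591/36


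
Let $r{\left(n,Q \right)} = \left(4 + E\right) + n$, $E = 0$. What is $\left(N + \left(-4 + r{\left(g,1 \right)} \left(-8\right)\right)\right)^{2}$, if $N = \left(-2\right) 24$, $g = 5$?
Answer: $15376$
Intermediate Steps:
$r{\left(n,Q \right)} = 4 + n$ ($r{\left(n,Q \right)} = \left(4 + 0\right) + n = 4 + n$)
$N = -48$
$\left(N + \left(-4 + r{\left(g,1 \right)} \left(-8\right)\right)\right)^{2} = \left(-48 + \left(-4 + \left(4 + 5\right) \left(-8\right)\right)\right)^{2} = \left(-48 + \left(-4 + 9 \left(-8\right)\right)\right)^{2} = \left(-48 - 76\right)^{2} = \left(-124\right)^{2} = 15376$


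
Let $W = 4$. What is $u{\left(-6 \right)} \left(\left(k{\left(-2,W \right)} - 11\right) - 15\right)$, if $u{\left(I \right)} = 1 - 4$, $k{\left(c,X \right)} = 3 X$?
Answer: $42$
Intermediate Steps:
$u{\left(I \right)} = -3$ ($u{\left(I \right)} = 1 - 4 = -3$)
$u{\left(-6 \right)} \left(\left(k{\left(-2,W \right)} - 11\right) - 15\right) = - 3 \left(\left(3 \cdot 4 - 11\right) - 15\right) = - 3 \left(\left(12 - 11\right) - 15\right) = - 3 \left(1 - 15\right) = \left(-3\right) \left(-14\right) = 42$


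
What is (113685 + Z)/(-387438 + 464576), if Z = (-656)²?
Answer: 544021/77138 ≈ 7.0526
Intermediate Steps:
Z = 430336
(113685 + Z)/(-387438 + 464576) = (113685 + 430336)/(-387438 + 464576) = 544021/77138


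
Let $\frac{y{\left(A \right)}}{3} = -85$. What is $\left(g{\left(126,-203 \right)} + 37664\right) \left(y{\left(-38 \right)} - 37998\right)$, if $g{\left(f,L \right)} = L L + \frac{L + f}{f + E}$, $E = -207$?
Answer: $- \frac{81463461290}{27} \approx -3.0172 \cdot 10^{9}$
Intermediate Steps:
$y{\left(A \right)} = -255$ ($y{\left(A \right)} = 3 \left(-85\right) = -255$)
$g{\left(f,L \right)} = L^{2} + \frac{L + f}{-207 + f}$ ($g{\left(f,L \right)} = L L + \frac{L + f}{f - 207} = L^{2} + \frac{L + f}{-207 + f}$)
$\left(g{\left(126,-203 \right)} + 37664\right) \left(y{\left(-38 \right)} - 37998\right) = \left(\frac{-203 + 126 - 207 \left(-203\right)^{2} + 126 \left(-203\right)^{2}}{-207 + 126} + 37664\right) \left(-255 - 37998\right) = \left(\frac{-203 + 126 - 8530263 + 126 \cdot 41209}{-81} + 37664\right) \left(-38253\right) = \left(- \frac{-203 + 126 - 8530263 + 5192334}{81} + 37664\right) \left(-38253\right) = \left(\left(- \frac{1}{81}\right) \left(-3338006\right) + 37664\right) \left(-38253\right) = \left(\frac{3338006}{81} + 37664\right) \left(-38253\right) = \frac{6388790}{81} \left(-38253\right) = - \frac{81463461290}{27}$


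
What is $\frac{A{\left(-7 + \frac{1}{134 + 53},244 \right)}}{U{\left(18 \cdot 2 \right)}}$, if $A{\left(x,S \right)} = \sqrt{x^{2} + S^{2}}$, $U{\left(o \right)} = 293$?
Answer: $\frac{4 \sqrt{130226578}}{54791} \approx 0.83311$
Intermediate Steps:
$A{\left(x,S \right)} = \sqrt{S^{2} + x^{2}}$
$\frac{A{\left(-7 + \frac{1}{134 + 53},244 \right)}}{U{\left(18 \cdot 2 \right)}} = \frac{\sqrt{244^{2} + \left(-7 + \frac{1}{134 + 53}\right)^{2}}}{293} = \sqrt{59536 + \left(-7 + \frac{1}{187}\right)^{2}} \cdot \frac{1}{293} = \sqrt{59536 + \left(- \frac{1308}{187}\right)^{2}} \cdot \frac{1}{293} = \sqrt{59536 + \frac{1710864}{34969}} \cdot \frac{1}{293} = \sqrt{\frac{2083625248}{34969}} \cdot \frac{1}{293} = \frac{4 \sqrt{130226578}}{187} \cdot \frac{1}{293} = \frac{4 \sqrt{130226578}}{54791}$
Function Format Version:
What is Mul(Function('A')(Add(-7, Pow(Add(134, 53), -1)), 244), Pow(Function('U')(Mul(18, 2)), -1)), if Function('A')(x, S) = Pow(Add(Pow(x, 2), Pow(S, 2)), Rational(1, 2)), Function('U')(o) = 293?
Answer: Mul(Rational(4, 54791), Pow(130226578, Rational(1, 2))) ≈ 0.83311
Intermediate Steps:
Function('A')(x, S) = Pow(Add(Pow(S, 2), Pow(x, 2)), Rational(1, 2))
Mul(Function('A')(Add(-7, Pow(Add(134, 53), -1)), 244), Pow(Function('U')(Mul(18, 2)), -1)) = Mul(Pow(Add(Pow(244, 2), Pow(Add(-7, Pow(Add(134, 53), -1)), 2)), Rational(1, 2)), Pow(293, -1)) = Mul(Pow(Add(59536, Pow(Add(-7, Pow(187, -1)), 2)), Rational(1, 2)), Rational(1, 293)) = Mul(Pow(Add(59536, Pow(Add(-7, Rational(1, 187)), 2)), Rational(1, 2)), Rational(1, 293)) = Mul(Pow(Add(59536, Pow(Rational(-1308, 187), 2)), Rational(1, 2)), Rational(1, 293)) = Mul(Pow(Add(59536, Rational(1710864, 34969)), Rational(1, 2)), Rational(1, 293)) = Mul(Pow(Rational(2083625248, 34969), Rational(1, 2)), Rational(1, 293)) = Mul(Mul(Rational(4, 187), Pow(130226578, Rational(1, 2))), Rational(1, 293)) = Mul(Rational(4, 54791), Pow(130226578, Rational(1, 2)))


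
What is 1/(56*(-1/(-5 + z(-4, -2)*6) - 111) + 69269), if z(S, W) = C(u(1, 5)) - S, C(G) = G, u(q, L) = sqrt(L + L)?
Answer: 20663/1280502387 - 112*sqrt(10)/1280502387 ≈ 1.5860e-5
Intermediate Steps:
u(q, L) = sqrt(2)*sqrt(L) (u(q, L) = sqrt(2*L) = sqrt(2)*sqrt(L))
z(S, W) = sqrt(10) - S (z(S, W) = sqrt(2)*sqrt(5) - S = sqrt(10) - S)
1/(56*(-1/(-5 + z(-4, -2)*6) - 111) + 69269) = 1/(56*(-1/(-5 + (sqrt(10) - 1*(-4))*6) - 111) + 69269) = 1/(56*(-1/(-5 + (sqrt(10) + 4)*6) - 111) + 69269) = 1/(56*(-1/(-5 + (4 + sqrt(10))*6) - 111) + 69269) = 1/(56*(-1/(-5 + (24 + 6*sqrt(10))) - 111) + 69269) = 1/(56*(-1/(19 + 6*sqrt(10)) - 111) + 69269) = 1/(56*(-111 - 1/(19 + 6*sqrt(10))) + 69269) = 1/((-6216 - 56/(19 + 6*sqrt(10))) + 69269) = 1/(63053 - 56/(19 + 6*sqrt(10)))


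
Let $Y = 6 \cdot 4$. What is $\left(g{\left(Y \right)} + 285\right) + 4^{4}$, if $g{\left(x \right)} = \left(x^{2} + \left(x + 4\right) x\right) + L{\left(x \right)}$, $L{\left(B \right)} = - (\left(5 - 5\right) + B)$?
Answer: $1765$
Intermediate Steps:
$Y = 24$
$L{\left(B \right)} = - B$ ($L{\left(B \right)} = - (0 + B) = - B$)
$g{\left(x \right)} = x^{2} - x + x \left(4 + x\right)$ ($g{\left(x \right)} = \left(x^{2} + \left(x + 4\right) x\right) - x = \left(x^{2} + \left(4 + x\right) x\right) - x = \left(x^{2} + x \left(4 + x\right)\right) - x = x^{2} - x + x \left(4 + x\right)$)
$\left(g{\left(Y \right)} + 285\right) + 4^{4} = \left(24 \left(3 + 2 \cdot 24\right) + 285\right) + 4^{4} = \left(24 \left(3 + 48\right) + 285\right) + 256 = \left(24 \cdot 51 + 285\right) + 256 = \left(1224 + 285\right) + 256 = 1509 + 256 = 1765$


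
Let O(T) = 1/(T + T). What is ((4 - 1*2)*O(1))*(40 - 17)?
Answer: 23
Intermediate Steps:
O(T) = 1/(2*T)
((4 - 1*2)*O(1))*(40 - 17) = ((4 - 1*2)*((1/2)/1))*(40 - 17) = ((4 - 2)*((1/2)*1))*23 = (2*(1/2))*23 = 1*23 = 23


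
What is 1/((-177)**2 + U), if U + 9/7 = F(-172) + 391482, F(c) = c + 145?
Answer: 7/2959479 ≈ 2.3653e-6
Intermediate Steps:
F(c) = 145 + c
U = 2740176/7 (U = -9/7 + ((145 - 172) + 391482) = -9/7 + (-27 + 391482) = -9/7 + 391455 = 2740176/7 ≈ 3.9145e+5)
1/((-177)**2 + U) = 1/((-177)**2 + 2740176/7) = 1/(31329 + 2740176/7) = 1/(2959479/7) = 7/2959479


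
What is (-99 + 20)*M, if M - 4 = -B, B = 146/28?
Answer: 1343/14 ≈ 95.929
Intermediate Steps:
B = 73/14 (B = 146*(1/28) = 73/14 ≈ 5.2143)
M = -17/14 (M = 4 - 1*73/14 = 4 - 73/14 = -17/14 ≈ -1.2143)
(-99 + 20)*M = (-99 + 20)*(-17/14) = -79*(-17/14) = 1343/14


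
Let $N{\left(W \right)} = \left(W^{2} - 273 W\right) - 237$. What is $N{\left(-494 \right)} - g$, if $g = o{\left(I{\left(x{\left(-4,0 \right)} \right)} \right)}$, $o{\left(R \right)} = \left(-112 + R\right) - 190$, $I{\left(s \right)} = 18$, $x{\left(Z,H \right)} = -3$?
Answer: $378945$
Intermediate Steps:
$N{\left(W \right)} = -237 + W^{2} - 273 W$
$o{\left(R \right)} = -302 + R$
$g = -284$ ($g = -302 + 18 = -284$)
$N{\left(-494 \right)} - g = \left(-237 + \left(-494\right)^{2} - -134862\right) - -284 = \left(-237 + 244036 + 134862\right) + 284 = 378661 + 284 = 378945$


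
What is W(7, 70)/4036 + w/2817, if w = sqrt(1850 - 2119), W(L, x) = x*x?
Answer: 1225/1009 + I*sqrt(269)/2817 ≈ 1.2141 + 0.0058222*I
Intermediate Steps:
W(L, x) = x**2
w = I*sqrt(269) (w = sqrt(-269) = I*sqrt(269) ≈ 16.401*I)
W(7, 70)/4036 + w/2817 = 70**2/4036 + (I*sqrt(269))/2817 = 4900*(1/4036) + (I*sqrt(269))*(1/2817) = 1225/1009 + I*sqrt(269)/2817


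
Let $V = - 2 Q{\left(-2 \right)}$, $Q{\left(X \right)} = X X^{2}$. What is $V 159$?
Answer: $2544$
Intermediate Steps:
$Q{\left(X \right)} = X^{3}$
$V = 16$ ($V = - 2 \left(-2\right)^{3} = \left(-2\right) \left(-8\right) = 16$)
$V 159 = 16 \cdot 159 = 2544$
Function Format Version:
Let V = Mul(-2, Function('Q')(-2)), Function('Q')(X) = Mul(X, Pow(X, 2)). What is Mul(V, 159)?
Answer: 2544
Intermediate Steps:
Function('Q')(X) = Pow(X, 3)
V = 16 (V = Mul(-2, Pow(-2, 3)) = Mul(-2, -8) = 16)
Mul(V, 159) = Mul(16, 159) = 2544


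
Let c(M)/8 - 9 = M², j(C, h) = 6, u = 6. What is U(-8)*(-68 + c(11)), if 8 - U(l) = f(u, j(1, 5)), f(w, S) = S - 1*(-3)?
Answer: -972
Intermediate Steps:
f(w, S) = 3 + S (f(w, S) = S + 3 = 3 + S)
U(l) = -1 (U(l) = 8 - (3 + 6) = 8 - 1*9 = 8 - 9 = -1)
c(M) = 72 + 8*M²
U(-8)*(-68 + c(11)) = -(-68 + (72 + 8*11²)) = -(-68 + (72 + 8*121)) = -(-68 + (72 + 968)) = -(-68 + 1040) = -1*972 = -972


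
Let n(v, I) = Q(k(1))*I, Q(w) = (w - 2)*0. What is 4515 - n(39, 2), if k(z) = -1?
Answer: 4515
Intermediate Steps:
Q(w) = 0 (Q(w) = (-2 + w)*0 = 0)
n(v, I) = 0 (n(v, I) = 0*I = 0)
4515 - n(39, 2) = 4515 - 1*0 = 4515 + 0 = 4515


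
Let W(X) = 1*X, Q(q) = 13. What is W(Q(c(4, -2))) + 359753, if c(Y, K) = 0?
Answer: 359766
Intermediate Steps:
W(X) = X
W(Q(c(4, -2))) + 359753 = 13 + 359753 = 359766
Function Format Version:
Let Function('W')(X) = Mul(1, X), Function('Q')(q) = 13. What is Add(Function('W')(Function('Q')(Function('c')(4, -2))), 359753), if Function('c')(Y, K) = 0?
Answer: 359766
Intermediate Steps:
Function('W')(X) = X
Add(Function('W')(Function('Q')(Function('c')(4, -2))), 359753) = Add(13, 359753) = 359766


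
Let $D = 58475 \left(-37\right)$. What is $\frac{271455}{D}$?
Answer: $- \frac{54291}{432715} \approx -0.12547$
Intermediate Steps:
$D = -2163575$
$\frac{271455}{D} = \frac{271455}{-2163575} = 271455 \left(- \frac{1}{2163575}\right) = - \frac{54291}{432715}$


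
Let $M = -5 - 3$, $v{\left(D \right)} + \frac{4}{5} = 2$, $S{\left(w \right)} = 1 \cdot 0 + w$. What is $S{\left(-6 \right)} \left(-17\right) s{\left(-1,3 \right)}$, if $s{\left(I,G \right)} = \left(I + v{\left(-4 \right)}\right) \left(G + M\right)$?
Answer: $-102$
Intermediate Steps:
$S{\left(w \right)} = w$ ($S{\left(w \right)} = 0 + w = w$)
$v{\left(D \right)} = \frac{6}{5}$ ($v{\left(D \right)} = - \frac{4}{5} + 2 = \frac{6}{5}$)
$M = -8$
$s{\left(I,G \right)} = \left(-8 + G\right) \left(\frac{6}{5} + I\right)$ ($s{\left(I,G \right)} = \left(I + \frac{6}{5}\right) \left(G - 8\right) = \left(\frac{6}{5} + I\right) \left(-8 + G\right) = \left(-8 + G\right) \left(\frac{6}{5} + I\right)$)
$S{\left(-6 \right)} \left(-17\right) s{\left(-1,3 \right)} = \left(-6\right) \left(-17\right) \left(- \frac{48}{5} - -8 + \frac{6}{5} \cdot 3 + 3 \left(-1\right)\right) = 102 \left(- \frac{48}{5} + 8 + \frac{18}{5} - 3\right) = 102 \left(-1\right) = -102$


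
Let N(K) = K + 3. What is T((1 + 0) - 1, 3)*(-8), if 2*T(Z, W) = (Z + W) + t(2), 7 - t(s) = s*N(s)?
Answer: 0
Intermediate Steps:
N(K) = 3 + K
t(s) = 7 - s*(3 + s)
T(Z, W) = -3/2 + W/2 + Z/2 (T(Z, W) = ((Z + W) + (7 - 1*2*(3 + 2)))/2 = ((W + Z) + (7 - 1*2*5))/2 = ((W + Z) + (7 - 10))/2 = ((W + Z) - 3)/2 = (-3 + W + Z)/2 = -3/2 + W/2 + Z/2)
T((1 + 0) - 1, 3)*(-8) = (-3/2 + (½)*3 + ((1 + 0) - 1)/2)*(-8) = (-3/2 + 3/2 + (1 - 1)/2)*(-8) = (-3/2 + 3/2 + (½)*0)*(-8) = (-3/2 + 3/2 + 0)*(-8) = 0*(-8) = 0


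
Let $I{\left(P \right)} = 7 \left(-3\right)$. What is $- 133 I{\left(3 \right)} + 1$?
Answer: $2794$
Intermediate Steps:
$I{\left(P \right)} = -21$
$- 133 I{\left(3 \right)} + 1 = \left(-133\right) \left(-21\right) + 1 = 2793 + 1 = 2794$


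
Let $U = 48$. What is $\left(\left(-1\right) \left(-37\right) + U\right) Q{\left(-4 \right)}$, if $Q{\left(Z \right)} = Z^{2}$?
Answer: $1360$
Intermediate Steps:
$\left(\left(-1\right) \left(-37\right) + U\right) Q{\left(-4 \right)} = \left(\left(-1\right) \left(-37\right) + 48\right) \left(-4\right)^{2} = \left(37 + 48\right) 16 = 85 \cdot 16 = 1360$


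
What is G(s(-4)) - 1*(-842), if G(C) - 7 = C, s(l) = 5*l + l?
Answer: 825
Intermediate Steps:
s(l) = 6*l
G(C) = 7 + C
G(s(-4)) - 1*(-842) = (7 + 6*(-4)) - 1*(-842) = (7 - 24) + 842 = -17 + 842 = 825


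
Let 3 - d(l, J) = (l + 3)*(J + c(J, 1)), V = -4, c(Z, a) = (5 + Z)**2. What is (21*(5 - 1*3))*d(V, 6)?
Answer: 5460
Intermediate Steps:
d(l, J) = 3 - (3 + l)*(J + (5 + J)**2) (d(l, J) = 3 - (l + 3)*(J + (5 + J)**2) = 3 - (3 + l)*(J + (5 + J)**2))
(21*(5 - 1*3))*d(V, 6) = (21*(5 - 1*3))*(3 - 3*6 - 3*(5 + 6)**2 - 1*6*(-4) - 1*(-4)*(5 + 6)**2) = (21*(5 - 3))*(3 - 18 - 3*11**2 + 24 - 1*(-4)*11**2) = (21*2)*(3 - 18 - 3*121 + 24 - 1*(-4)*121) = 42*(3 - 18 - 363 + 24 + 484) = 42*130 = 5460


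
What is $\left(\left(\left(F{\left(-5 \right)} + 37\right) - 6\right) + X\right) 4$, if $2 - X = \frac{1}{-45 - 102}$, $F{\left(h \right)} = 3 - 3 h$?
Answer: $\frac{29992}{147} \approx 204.03$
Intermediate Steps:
$X = \frac{295}{147}$ ($X = 2 - \frac{1}{-45 - 102} = 2 - \frac{1}{-147} = 2 - - \frac{1}{147} = 2 + \frac{1}{147} = \frac{295}{147} \approx 2.0068$)
$\left(\left(\left(F{\left(-5 \right)} + 37\right) - 6\right) + X\right) 4 = \left(\left(\left(\left(3 - -15\right) + 37\right) - 6\right) + \frac{295}{147}\right) 4 = \left(\left(\left(\left(3 + 15\right) + 37\right) - 6\right) + \frac{295}{147}\right) 4 = \left(\left(\left(18 + 37\right) - 6\right) + \frac{295}{147}\right) 4 = \left(\left(55 - 6\right) + \frac{295}{147}\right) 4 = \left(49 + \frac{295}{147}\right) 4 = \frac{7498}{147} \cdot 4 = \frac{29992}{147}$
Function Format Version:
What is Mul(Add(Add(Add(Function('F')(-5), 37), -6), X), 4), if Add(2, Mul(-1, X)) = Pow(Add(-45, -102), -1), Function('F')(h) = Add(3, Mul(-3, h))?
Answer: Rational(29992, 147) ≈ 204.03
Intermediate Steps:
X = Rational(295, 147) (X = Add(2, Mul(-1, Pow(Add(-45, -102), -1))) = Add(2, Mul(-1, Pow(-147, -1))) = Add(2, Mul(-1, Rational(-1, 147))) = Add(2, Rational(1, 147)) = Rational(295, 147) ≈ 2.0068)
Mul(Add(Add(Add(Function('F')(-5), 37), -6), X), 4) = Mul(Add(Add(Add(Add(3, Mul(-3, -5)), 37), -6), Rational(295, 147)), 4) = Mul(Add(Add(Add(Add(3, 15), 37), -6), Rational(295, 147)), 4) = Mul(Add(Add(Add(18, 37), -6), Rational(295, 147)), 4) = Mul(Add(Add(55, -6), Rational(295, 147)), 4) = Mul(Add(49, Rational(295, 147)), 4) = Mul(Rational(7498, 147), 4) = Rational(29992, 147)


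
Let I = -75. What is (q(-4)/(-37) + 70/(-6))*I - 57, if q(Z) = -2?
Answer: 30116/37 ≈ 813.95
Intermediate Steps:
(q(-4)/(-37) + 70/(-6))*I - 57 = (-2/(-37) + 70/(-6))*(-75) - 57 = (-2*(-1/37) + 70*(-1/6))*(-75) - 57 = (2/37 - 35/3)*(-75) - 57 = -1289/111*(-75) - 57 = 32225/37 - 57 = 30116/37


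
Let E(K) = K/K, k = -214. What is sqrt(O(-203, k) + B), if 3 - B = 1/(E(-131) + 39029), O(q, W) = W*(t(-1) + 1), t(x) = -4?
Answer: sqrt(982554841470)/39030 ≈ 25.397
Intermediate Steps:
E(K) = 1
O(q, W) = -3*W (O(q, W) = W*(-4 + 1) = W*(-3) = -3*W)
B = 117089/39030 (B = 3 - 1/(1 + 39029) = 3 - 1/39030 = 117089/39030 ≈ 3.0000)
sqrt(O(-203, k) + B) = sqrt(-3*(-214) + 117089/39030) = sqrt(642 + 117089/39030) = sqrt(25174349/39030) = sqrt(982554841470)/39030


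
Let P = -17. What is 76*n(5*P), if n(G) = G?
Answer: -6460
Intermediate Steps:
76*n(5*P) = 76*(5*(-17)) = 76*(-85) = -6460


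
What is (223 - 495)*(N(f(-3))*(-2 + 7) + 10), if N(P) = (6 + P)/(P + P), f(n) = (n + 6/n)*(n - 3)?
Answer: -3536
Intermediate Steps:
f(n) = (-3 + n)*(n + 6/n) (f(n) = (n + 6/n)*(-3 + n) = (-3 + n)*(n + 6/n))
N(P) = (6 + P)/(2*P) (N(P) = (6 + P)/((2*P)) = (6 + P)*(1/(2*P)) = (6 + P)/(2*P))
(223 - 495)*(N(f(-3))*(-2 + 7) + 10) = (223 - 495)*(((6 + (6 + (-3)² - 18/(-3) - 3*(-3)))/(2*(6 + (-3)² - 18/(-3) - 3*(-3))))*(-2 + 7) + 10) = -272*(((6 + (6 + 9 - 18*(-⅓) + 9))/(2*(6 + 9 - 18*(-⅓) + 9)))*5 + 10) = -272*(((6 + (6 + 9 + 6 + 9))/(2*(6 + 9 + 6 + 9)))*5 + 10) = -272*(((½)*(6 + 30)/30)*5 + 10) = -272*(((½)*(1/30)*36)*5 + 10) = -272*((⅗)*5 + 10) = -272*(3 + 10) = -272*13 = -3536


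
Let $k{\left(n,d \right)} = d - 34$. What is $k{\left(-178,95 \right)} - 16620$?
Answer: $-16559$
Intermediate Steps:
$k{\left(n,d \right)} = -34 + d$
$k{\left(-178,95 \right)} - 16620 = \left(-34 + 95\right) - 16620 = 61 - 16620 = -16559$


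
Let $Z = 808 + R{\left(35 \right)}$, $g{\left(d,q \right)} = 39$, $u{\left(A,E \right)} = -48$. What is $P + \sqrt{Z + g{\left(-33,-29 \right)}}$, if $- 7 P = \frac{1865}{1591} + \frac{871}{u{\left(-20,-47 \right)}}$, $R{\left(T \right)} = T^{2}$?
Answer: $\frac{1296241}{534576} + 2 \sqrt{518} \approx 47.944$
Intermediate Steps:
$P = \frac{1296241}{534576}$ ($P = - \frac{\frac{1865}{1591} + \frac{871}{-48}}{7} = - \frac{1865 \cdot \frac{1}{1591} + 871 \left(- \frac{1}{48}\right)}{7} = - \frac{\frac{1865}{1591} - \frac{871}{48}}{7} = \left(- \frac{1}{7}\right) \left(- \frac{1296241}{76368}\right) = \frac{1296241}{534576} \approx 2.4248$)
$Z = 2033$ ($Z = 808 + 35^{2} = 808 + 1225 = 2033$)
$P + \sqrt{Z + g{\left(-33,-29 \right)}} = \frac{1296241}{534576} + \sqrt{2033 + 39} = \frac{1296241}{534576} + \sqrt{2072} = \frac{1296241}{534576} + 2 \sqrt{518}$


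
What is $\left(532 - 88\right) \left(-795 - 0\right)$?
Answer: $-352980$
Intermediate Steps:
$\left(532 - 88\right) \left(-795 - 0\right) = \left(532 - 88\right) \left(-795 + 0\right) = 444 \left(-795\right) = -352980$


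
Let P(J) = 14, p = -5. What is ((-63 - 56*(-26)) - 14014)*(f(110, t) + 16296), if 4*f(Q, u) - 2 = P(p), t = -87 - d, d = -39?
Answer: -205722300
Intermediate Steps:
t = -48 (t = -87 - 1*(-39) = -87 + 39 = -48)
f(Q, u) = 4 (f(Q, u) = 1/2 + (1/4)*14 = 1/2 + 7/2 = 4)
((-63 - 56*(-26)) - 14014)*(f(110, t) + 16296) = ((-63 - 56*(-26)) - 14014)*(4 + 16296) = ((-63 + 1456) - 14014)*16300 = (1393 - 14014)*16300 = -12621*16300 = -205722300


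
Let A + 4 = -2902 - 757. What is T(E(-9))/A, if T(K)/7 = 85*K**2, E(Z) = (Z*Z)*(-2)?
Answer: -1735020/407 ≈ -4262.9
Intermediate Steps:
E(Z) = -2*Z**2 (E(Z) = Z**2*(-2) = -2*Z**2)
T(K) = 595*K**2 (T(K) = 7*(85*K**2) = 595*K**2)
A = -3663 (A = -4 + (-2902 - 757) = -4 - 3659 = -3663)
T(E(-9))/A = (595*(-2*(-9)**2)**2)/(-3663) = (595*(-2*81)**2)*(-1/3663) = (595*(-162)**2)*(-1/3663) = (595*26244)*(-1/3663) = 15615180*(-1/3663) = -1735020/407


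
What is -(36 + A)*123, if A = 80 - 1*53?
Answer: -7749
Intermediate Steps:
A = 27 (A = 80 - 53 = 27)
-(36 + A)*123 = -(36 + 27)*123 = -63*123 = -1*7749 = -7749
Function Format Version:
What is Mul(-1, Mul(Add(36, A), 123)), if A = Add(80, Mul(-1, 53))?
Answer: -7749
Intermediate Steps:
A = 27 (A = Add(80, -53) = 27)
Mul(-1, Mul(Add(36, A), 123)) = Mul(-1, Mul(Add(36, 27), 123)) = Mul(-1, Mul(63, 123)) = Mul(-1, 7749) = -7749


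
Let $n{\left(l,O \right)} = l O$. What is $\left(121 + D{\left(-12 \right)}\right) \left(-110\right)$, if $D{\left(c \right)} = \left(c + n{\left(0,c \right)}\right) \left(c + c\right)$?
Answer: $-44990$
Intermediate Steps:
$n{\left(l,O \right)} = O l$
$D{\left(c \right)} = 2 c^{2}$ ($D{\left(c \right)} = \left(c + c 0\right) \left(c + c\right) = \left(c + 0\right) 2 c = c 2 c = 2 c^{2}$)
$\left(121 + D{\left(-12 \right)}\right) \left(-110\right) = \left(121 + 2 \left(-12\right)^{2}\right) \left(-110\right) = \left(121 + 2 \cdot 144\right) \left(-110\right) = \left(121 + 288\right) \left(-110\right) = 409 \left(-110\right) = -44990$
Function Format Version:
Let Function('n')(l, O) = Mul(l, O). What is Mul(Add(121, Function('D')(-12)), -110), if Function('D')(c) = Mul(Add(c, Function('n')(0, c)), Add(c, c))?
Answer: -44990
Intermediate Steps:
Function('n')(l, O) = Mul(O, l)
Function('D')(c) = Mul(2, Pow(c, 2)) (Function('D')(c) = Mul(Add(c, Mul(c, 0)), Add(c, c)) = Mul(Add(c, 0), Mul(2, c)) = Mul(c, Mul(2, c)) = Mul(2, Pow(c, 2)))
Mul(Add(121, Function('D')(-12)), -110) = Mul(Add(121, Mul(2, Pow(-12, 2))), -110) = Mul(Add(121, Mul(2, 144)), -110) = Mul(Add(121, 288), -110) = Mul(409, -110) = -44990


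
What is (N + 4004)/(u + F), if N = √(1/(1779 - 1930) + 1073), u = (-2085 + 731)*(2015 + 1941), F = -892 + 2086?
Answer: -2002/2677615 - √24465322/808639730 ≈ -0.00075380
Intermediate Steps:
F = 1194
u = -5356424 (u = -1354*3956 = -5356424)
N = √24465322/151 (N = √(1/(-151) + 1073) = √(-1/151 + 1073) = √(162022/151) = √24465322/151 ≈ 32.757)
(N + 4004)/(u + F) = (√24465322/151 + 4004)/(-5356424 + 1194) = (4004 + √24465322/151)/(-5355230) = (4004 + √24465322/151)*(-1/5355230) = -2002/2677615 - √24465322/808639730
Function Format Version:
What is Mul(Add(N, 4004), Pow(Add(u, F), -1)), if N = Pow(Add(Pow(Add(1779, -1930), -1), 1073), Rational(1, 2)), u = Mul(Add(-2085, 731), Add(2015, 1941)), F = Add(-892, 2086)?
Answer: Add(Rational(-2002, 2677615), Mul(Rational(-1, 808639730), Pow(24465322, Rational(1, 2)))) ≈ -0.00075380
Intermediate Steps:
F = 1194
u = -5356424 (u = Mul(-1354, 3956) = -5356424)
N = Mul(Rational(1, 151), Pow(24465322, Rational(1, 2))) (N = Pow(Add(Pow(-151, -1), 1073), Rational(1, 2)) = Pow(Add(Rational(-1, 151), 1073), Rational(1, 2)) = Pow(Rational(162022, 151), Rational(1, 2)) = Mul(Rational(1, 151), Pow(24465322, Rational(1, 2))) ≈ 32.757)
Mul(Add(N, 4004), Pow(Add(u, F), -1)) = Mul(Add(Mul(Rational(1, 151), Pow(24465322, Rational(1, 2))), 4004), Pow(Add(-5356424, 1194), -1)) = Mul(Add(4004, Mul(Rational(1, 151), Pow(24465322, Rational(1, 2)))), Pow(-5355230, -1)) = Mul(Add(4004, Mul(Rational(1, 151), Pow(24465322, Rational(1, 2)))), Rational(-1, 5355230)) = Add(Rational(-2002, 2677615), Mul(Rational(-1, 808639730), Pow(24465322, Rational(1, 2))))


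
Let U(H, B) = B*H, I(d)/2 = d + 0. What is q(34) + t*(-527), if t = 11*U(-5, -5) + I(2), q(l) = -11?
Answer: -147044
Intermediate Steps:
I(d) = 2*d (I(d) = 2*(d + 0) = 2*d)
t = 279 (t = 11*(-5*(-5)) + 2*2 = 11*25 + 4 = 275 + 4 = 279)
q(34) + t*(-527) = -11 + 279*(-527) = -11 - 147033 = -147044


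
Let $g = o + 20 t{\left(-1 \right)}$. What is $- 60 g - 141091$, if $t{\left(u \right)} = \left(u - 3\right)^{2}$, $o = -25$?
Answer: $-158791$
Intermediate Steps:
$t{\left(u \right)} = \left(-3 + u\right)^{2}$
$g = 295$ ($g = -25 + 20 \left(-3 - 1\right)^{2} = -25 + 20 \left(-4\right)^{2} = -25 + 20 \cdot 16 = -25 + 320 = 295$)
$- 60 g - 141091 = \left(-60\right) 295 - 141091 = -17700 - 141091 = -158791$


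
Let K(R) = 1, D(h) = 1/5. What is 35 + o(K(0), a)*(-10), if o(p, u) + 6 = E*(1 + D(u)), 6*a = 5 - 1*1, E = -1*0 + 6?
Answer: 23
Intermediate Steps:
D(h) = 1/5
E = 6 (E = 0 + 6 = 6)
a = 2/3 (a = (5 - 1*1)/6 = (5 - 1)/6 = (1/6)*4 = 2/3 ≈ 0.66667)
o(p, u) = 6/5 (o(p, u) = -6 + 6*(1 + 1/5) = -6 + 6*(6/5) = -6 + 36/5 = 6/5)
35 + o(K(0), a)*(-10) = 35 + (6/5)*(-10) = 35 - 12 = 23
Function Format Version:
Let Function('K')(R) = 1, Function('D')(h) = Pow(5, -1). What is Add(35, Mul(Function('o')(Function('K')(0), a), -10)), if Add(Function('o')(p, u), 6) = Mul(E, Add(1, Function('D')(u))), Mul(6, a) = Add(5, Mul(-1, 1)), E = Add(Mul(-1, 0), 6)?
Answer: 23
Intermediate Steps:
Function('D')(h) = Rational(1, 5)
E = 6 (E = Add(0, 6) = 6)
a = Rational(2, 3) (a = Mul(Rational(1, 6), Add(5, Mul(-1, 1))) = Mul(Rational(1, 6), Add(5, -1)) = Mul(Rational(1, 6), 4) = Rational(2, 3) ≈ 0.66667)
Function('o')(p, u) = Rational(6, 5) (Function('o')(p, u) = Add(-6, Mul(6, Add(1, Rational(1, 5)))) = Add(-6, Mul(6, Rational(6, 5))) = Add(-6, Rational(36, 5)) = Rational(6, 5))
Add(35, Mul(Function('o')(Function('K')(0), a), -10)) = Add(35, Mul(Rational(6, 5), -10)) = Add(35, -12) = 23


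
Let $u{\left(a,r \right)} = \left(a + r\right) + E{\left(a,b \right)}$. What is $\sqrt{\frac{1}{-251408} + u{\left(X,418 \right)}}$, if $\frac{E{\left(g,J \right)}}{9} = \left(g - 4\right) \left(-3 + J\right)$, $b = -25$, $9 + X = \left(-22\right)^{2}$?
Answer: $\frac{i \sqrt{465350095533009}}{62852} \approx 343.22 i$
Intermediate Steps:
$X = 475$ ($X = -9 + \left(-22\right)^{2} = -9 + 484 = 475$)
$E{\left(g,J \right)} = 9 \left(-4 + g\right) \left(-3 + J\right)$ ($E{\left(g,J \right)} = 9 \left(g - 4\right) \left(-3 + J\right) = 9 \left(-4 + g\right) \left(-3 + J\right)$)
$u{\left(a,r \right)} = 1008 + r - 251 a$ ($u{\left(a,r \right)} = \left(a + r\right) + \left(108 - -900 - 27 a + 9 \left(-25\right) a\right) = \left(a + r\right) + \left(108 + 900 - 27 a - 225 a\right) = \left(a + r\right) - \left(-1008 + 252 a\right) = 1008 + r - 251 a$)
$\sqrt{\frac{1}{-251408} + u{\left(X,418 \right)}} = \sqrt{\frac{1}{-251408} + \left(1008 + 418 - 119225\right)} = \sqrt{- \frac{1}{251408} + \left(1008 + 418 - 119225\right)} = \sqrt{- \frac{1}{251408} - 117799} = \sqrt{- \frac{29615610993}{251408}} = \frac{i \sqrt{465350095533009}}{62852}$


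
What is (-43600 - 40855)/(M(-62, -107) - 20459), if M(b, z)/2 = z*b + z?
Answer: 16891/1481 ≈ 11.405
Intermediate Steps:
M(b, z) = 2*z + 2*b*z (M(b, z) = 2*(z*b + z) = 2*(b*z + z) = 2*(z + b*z) = 2*z + 2*b*z)
(-43600 - 40855)/(M(-62, -107) - 20459) = (-43600 - 40855)/(2*(-107)*(1 - 62) - 20459) = -84455/(2*(-107)*(-61) - 20459) = -84455/(13054 - 20459) = -84455/(-7405) = -84455*(-1/7405) = 16891/1481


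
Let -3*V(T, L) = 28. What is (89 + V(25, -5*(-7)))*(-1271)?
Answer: -303769/3 ≈ -1.0126e+5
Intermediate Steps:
V(T, L) = -28/3 (V(T, L) = -1/3*28 = -28/3)
(89 + V(25, -5*(-7)))*(-1271) = (89 - 28/3)*(-1271) = (239/3)*(-1271) = -303769/3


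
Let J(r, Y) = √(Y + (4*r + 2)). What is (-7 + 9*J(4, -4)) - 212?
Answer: -219 + 9*√14 ≈ -185.33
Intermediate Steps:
J(r, Y) = √(2 + Y + 4*r) (J(r, Y) = √(Y + (2 + 4*r)) = √(2 + Y + 4*r))
(-7 + 9*J(4, -4)) - 212 = (-7 + 9*√(2 - 4 + 4*4)) - 212 = (-7 + 9*√(2 - 4 + 16)) - 212 = (-7 + 9*√14) - 212 = -219 + 9*√14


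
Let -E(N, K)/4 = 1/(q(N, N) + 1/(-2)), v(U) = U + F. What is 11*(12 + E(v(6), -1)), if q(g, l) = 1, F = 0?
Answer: 44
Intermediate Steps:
v(U) = U (v(U) = U + 0 = U)
E(N, K) = -8 (E(N, K) = -4/(1 + 1/(-2)) = -4/(1 - ½) = -4/½ = -4*2 = -8)
11*(12 + E(v(6), -1)) = 11*(12 - 8) = 11*4 = 44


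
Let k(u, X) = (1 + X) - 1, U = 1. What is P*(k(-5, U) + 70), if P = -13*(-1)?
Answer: 923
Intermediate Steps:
k(u, X) = X
P = 13
P*(k(-5, U) + 70) = 13*(1 + 70) = 13*71 = 923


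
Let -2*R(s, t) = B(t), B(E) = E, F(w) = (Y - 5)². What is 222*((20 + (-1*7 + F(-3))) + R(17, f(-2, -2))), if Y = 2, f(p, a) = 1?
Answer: 4773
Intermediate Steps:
F(w) = 9 (F(w) = (2 - 5)² = (-3)² = 9)
R(s, t) = -t/2
222*((20 + (-1*7 + F(-3))) + R(17, f(-2, -2))) = 222*((20 + (-1*7 + 9)) - ½*1) = 222*((20 + (-7 + 9)) - ½) = 222*((20 + 2) - ½) = 222*(22 - ½) = 222*(43/2) = 4773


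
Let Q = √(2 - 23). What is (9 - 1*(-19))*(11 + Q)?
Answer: 308 + 28*I*√21 ≈ 308.0 + 128.31*I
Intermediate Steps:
Q = I*√21 (Q = √(-21) = I*√21 ≈ 4.5826*I)
(9 - 1*(-19))*(11 + Q) = (9 - 1*(-19))*(11 + I*√21) = (9 + 19)*(11 + I*√21) = 28*(11 + I*√21) = 308 + 28*I*√21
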